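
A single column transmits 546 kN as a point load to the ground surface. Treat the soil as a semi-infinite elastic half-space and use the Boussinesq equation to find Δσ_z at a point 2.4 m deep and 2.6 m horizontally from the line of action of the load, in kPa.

Boussinesq vertical stress below a point load on an elastic half-space:
Δσ_z = 3P/(2πz²) · [1 + (r/z)²]^(−5/2)
r/z = 2.6/2.4 = 1.0833; [1+(r/z)²]^(−5/2) = 0.14356.
Δσ_z = 3×546/(2π×2.4²) × 0.14356 = 45.26 × 0.14356 = 6.498 kPa

Δσ_z ≈ 6.5 kPa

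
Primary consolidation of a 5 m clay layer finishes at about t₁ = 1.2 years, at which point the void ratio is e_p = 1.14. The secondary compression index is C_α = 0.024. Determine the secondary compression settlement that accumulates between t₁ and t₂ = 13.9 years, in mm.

Secondary compression: S_s = C_α·H/(1+e_p)·log₁₀(t₂/t₁)
S_s = 0.024×5/(1+1.14)×log₁₀(13.9/1.2)
    = 0.05607 × 1.064 = 0.05965 m

S_s ≈ 59.7 mm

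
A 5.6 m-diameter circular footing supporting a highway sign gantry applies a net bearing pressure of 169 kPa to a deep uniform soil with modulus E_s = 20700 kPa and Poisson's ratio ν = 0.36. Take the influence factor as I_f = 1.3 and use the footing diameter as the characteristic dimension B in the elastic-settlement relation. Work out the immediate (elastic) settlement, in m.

S_e ≈ 0.0517 m

Immediate (elastic) settlement: S_e = q·B·(1−ν²)/E_s · I_f.
S_e = 169 × 5.6 × (1 − 0.36²) / 20700 × 1.3
    = 169 × 5.6 × 0.8704 / 20700 × 1.3
    = 0.05173 m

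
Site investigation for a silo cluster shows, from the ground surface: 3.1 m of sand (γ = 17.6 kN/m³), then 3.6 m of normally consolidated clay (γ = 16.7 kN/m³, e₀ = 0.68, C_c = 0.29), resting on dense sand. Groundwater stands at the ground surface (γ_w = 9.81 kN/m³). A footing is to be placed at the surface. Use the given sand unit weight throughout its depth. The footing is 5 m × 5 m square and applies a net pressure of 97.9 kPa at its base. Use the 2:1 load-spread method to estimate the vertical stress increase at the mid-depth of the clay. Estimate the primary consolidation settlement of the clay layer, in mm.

S_c ≈ 141 mm

Mid-depth of clay below the ground surface: z = 3.1 + 3.6/2 = 4.9 m.
Total vertical stress at mid-clay: σ_v = 17.6×3.1 + 16.7×1.8 = 84.62 kPa.
Pore pressure: u = 9.81×(4.9 − 0) = 48.069 kPa.
Initial effective stress: σ'_0 = σ_v − u = 84.62 − 48.069 = 36.551 kPa.
Stress increase at mid-clay by the 2:1 spreading method:
Δσ = qBL/((B+z)(L+z)) = 97.9×5×5/((5+4.9)(5+4.9)) = 24.972 kPa
Final effective stress: σ'_f = σ'_0 + Δσ = 36.551 + 24.972 = 61.523 kPa.
Normally consolidated clay, so the full stress increment lies on the virgin compression line:
S_c = C_c·H/(1+e₀)·log₁₀(σ'_f/σ'_0) = 0.29×3.6/(1+0.68)×log₁₀(61.523/36.551)
    = 0.62143 × 0.22614 = 0.1405 m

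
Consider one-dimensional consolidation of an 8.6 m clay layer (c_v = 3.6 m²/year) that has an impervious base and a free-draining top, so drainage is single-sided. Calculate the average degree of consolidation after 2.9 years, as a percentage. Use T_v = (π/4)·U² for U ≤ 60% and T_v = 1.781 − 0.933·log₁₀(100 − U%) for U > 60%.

U ≈ 42.4 %

Drainage path length: H_d = H = 8.6 m (single drainage).
T_v = c_v·t/H_d² = 3.6×2.9/8.6² = 0.14116.
T_v = 0.14116 corresponds to the U ≤ 60% branch:
U = √(4T_v/π) = 0.4239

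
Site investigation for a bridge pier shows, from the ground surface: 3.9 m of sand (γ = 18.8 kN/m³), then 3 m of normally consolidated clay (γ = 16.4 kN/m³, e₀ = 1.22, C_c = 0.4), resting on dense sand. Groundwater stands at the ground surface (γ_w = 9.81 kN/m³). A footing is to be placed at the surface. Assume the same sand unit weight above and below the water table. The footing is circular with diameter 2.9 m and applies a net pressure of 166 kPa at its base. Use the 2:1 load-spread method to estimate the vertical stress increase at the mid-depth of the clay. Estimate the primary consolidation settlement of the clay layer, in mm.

Mid-depth of clay below the ground surface: z = 3.9 + 3/2 = 5.4 m.
Total vertical stress at mid-clay: σ_v = 18.8×3.9 + 16.4×1.5 = 97.92 kPa.
Pore pressure: u = 9.81×(5.4 − 0) = 52.974 kPa.
Initial effective stress: σ'_0 = σ_v − u = 97.92 − 52.974 = 44.946 kPa.
Stress increase at mid-clay by the 2:1 spreading method:
Δσ ≈ qD²/(D+z)² = 166×2.9²/(2.9+5.4)² = 20.265 kPa
Final effective stress: σ'_f = σ'_0 + Δσ = 44.946 + 20.265 = 65.211 kPa.
Normally consolidated clay, so the full stress increment lies on the virgin compression line:
S_c = C_c·H/(1+e₀)·log₁₀(σ'_f/σ'_0) = 0.4×3/(1+1.22)×log₁₀(65.211/44.946)
    = 0.54054 × 0.16163 = 0.08737 m

S_c ≈ 87.4 mm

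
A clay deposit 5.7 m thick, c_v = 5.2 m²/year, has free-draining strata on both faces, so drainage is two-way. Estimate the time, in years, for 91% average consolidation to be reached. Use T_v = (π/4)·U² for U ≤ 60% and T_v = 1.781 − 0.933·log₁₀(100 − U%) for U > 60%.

Drainage path length: H_d = H/2 = 2.85 m (double drainage).
U > 60%: T_v = 1.781 − 0.933·log₁₀(100 − 91) = 0.89069.
t = T_v·H_d²/c_v = 0.89069×2.85²/5.2 = 1.391 years.

t ≈ 1.39 years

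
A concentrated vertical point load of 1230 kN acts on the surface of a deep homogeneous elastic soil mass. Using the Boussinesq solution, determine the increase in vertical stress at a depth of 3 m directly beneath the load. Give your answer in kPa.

Boussinesq vertical stress below a point load on an elastic half-space:
Δσ_z = 3P/(2πz²) · [1 + (r/z)²]^(−5/2)
r/z = 0/3 = 0; [1+(r/z)²]^(−5/2) = 1.
Δσ_z = 3×1230/(2π×3²) × 1 = 65.254 × 1 = 65.25 kPa

Δσ_z ≈ 65.3 kPa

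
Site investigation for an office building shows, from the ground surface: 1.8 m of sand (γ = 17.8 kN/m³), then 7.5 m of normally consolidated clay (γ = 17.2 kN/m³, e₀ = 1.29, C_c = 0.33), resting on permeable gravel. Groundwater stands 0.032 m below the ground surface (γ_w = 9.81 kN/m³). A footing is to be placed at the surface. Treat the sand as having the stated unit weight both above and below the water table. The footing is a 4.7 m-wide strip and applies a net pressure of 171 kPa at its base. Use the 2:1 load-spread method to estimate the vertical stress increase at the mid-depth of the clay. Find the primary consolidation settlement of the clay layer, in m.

Mid-depth of clay below the ground surface: z = 1.8 + 7.5/2 = 5.55 m.
Total vertical stress at mid-clay: σ_v = 17.8×1.8 + 17.2×3.75 = 96.54 kPa.
Pore pressure: u = 9.81×(5.55 − 0.032) = 54.132 kPa.
Initial effective stress: σ'_0 = σ_v − u = 96.54 − 54.132 = 42.408 kPa.
Stress increase at mid-clay by the 2:1 spreading method:
Δσ = qB/(B+z) = 171×4.7/(4.7+5.55) = 78.41 kPa
Final effective stress: σ'_f = σ'_0 + Δσ = 42.408 + 78.41 = 120.82 kPa.
Normally consolidated clay, so the full stress increment lies on the virgin compression line:
S_c = C_c·H/(1+e₀)·log₁₀(σ'_f/σ'_0) = 0.33×7.5/(1+1.29)×log₁₀(120.82/42.408)
    = 1.0808 × 0.45469 = 0.4914 m

S_c ≈ 0.491 m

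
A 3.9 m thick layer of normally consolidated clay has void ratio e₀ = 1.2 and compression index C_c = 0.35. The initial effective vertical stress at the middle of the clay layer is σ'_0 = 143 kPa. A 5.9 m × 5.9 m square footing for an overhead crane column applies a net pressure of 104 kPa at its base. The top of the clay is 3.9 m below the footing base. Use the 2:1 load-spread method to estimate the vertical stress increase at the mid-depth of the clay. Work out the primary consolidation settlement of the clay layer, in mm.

Mid-depth of clay below the footing base: z = 3.9 + 3.9/2 = 5.85 m.
Stress increase at mid-clay by the 2:1 spreading method:
Δσ = qBL/((B+z)(L+z)) = 104×5.9×5.9/((5.9+5.85)(5.9+5.85)) = 26.222 kPa
Final effective stress: σ'_f = σ'_0 + Δσ = 143 + 26.222 = 169.22 kPa.
Normally consolidated clay, so the full stress increment lies on the virgin compression line:
S_c = C_c·H/(1+e₀)·log₁₀(σ'_f/σ'_0) = 0.35×3.9/(1+1.2)×log₁₀(169.22/143)
    = 0.62045 × 0.073116 = 0.04536 m

S_c ≈ 45.4 mm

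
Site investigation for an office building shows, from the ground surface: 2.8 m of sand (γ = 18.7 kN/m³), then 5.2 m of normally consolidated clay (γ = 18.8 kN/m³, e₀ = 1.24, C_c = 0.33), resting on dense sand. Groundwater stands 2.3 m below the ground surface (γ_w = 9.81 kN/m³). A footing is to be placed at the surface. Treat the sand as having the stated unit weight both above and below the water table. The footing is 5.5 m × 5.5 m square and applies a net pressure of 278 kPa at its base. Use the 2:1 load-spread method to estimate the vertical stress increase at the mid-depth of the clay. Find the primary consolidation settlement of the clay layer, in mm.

Mid-depth of clay below the ground surface: z = 2.8 + 5.2/2 = 5.4 m.
Total vertical stress at mid-clay: σ_v = 18.7×2.8 + 18.8×2.6 = 101.24 kPa.
Pore pressure: u = 9.81×(5.4 − 2.3) = 30.411 kPa.
Initial effective stress: σ'_0 = σ_v − u = 101.24 − 30.411 = 70.829 kPa.
Stress increase at mid-clay by the 2:1 spreading method:
Δσ = qBL/((B+z)(L+z)) = 278×5.5×5.5/((5.5+5.4)(5.5+5.4)) = 70.781 kPa
Final effective stress: σ'_f = σ'_0 + Δσ = 70.829 + 70.781 = 141.61 kPa.
Normally consolidated clay, so the full stress increment lies on the virgin compression line:
S_c = C_c·H/(1+e₀)·log₁₀(σ'_f/σ'_0) = 0.33×5.2/(1+1.24)×log₁₀(141.61/70.829)
    = 0.76607 × 0.30088 = 0.2305 m

S_c ≈ 230 mm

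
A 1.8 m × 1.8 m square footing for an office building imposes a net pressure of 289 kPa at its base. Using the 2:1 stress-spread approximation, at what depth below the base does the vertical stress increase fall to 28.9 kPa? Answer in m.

z ≈ 3.89 m

2:1 spreading — at depth z the loaded area has grown by z in each plan dimension:
qB²/(B+z)² = Δσ_z ⇒ z = B(√(q/Δσ_z) − 1) = 1.8×(√(289/28.9) − 1) = 3.892 m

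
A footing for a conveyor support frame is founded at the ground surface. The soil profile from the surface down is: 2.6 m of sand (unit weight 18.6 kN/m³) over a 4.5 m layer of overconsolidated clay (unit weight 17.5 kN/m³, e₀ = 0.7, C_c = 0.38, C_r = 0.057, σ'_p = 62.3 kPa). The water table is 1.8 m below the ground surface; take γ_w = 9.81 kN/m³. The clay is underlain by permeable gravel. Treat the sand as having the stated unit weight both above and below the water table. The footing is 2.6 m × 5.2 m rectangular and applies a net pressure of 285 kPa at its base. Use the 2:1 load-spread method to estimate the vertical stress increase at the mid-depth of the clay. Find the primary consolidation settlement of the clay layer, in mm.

S_c ≈ 250 mm

Mid-depth of clay below the ground surface: z = 2.6 + 4.5/2 = 4.85 m.
Total vertical stress at mid-clay: σ_v = 18.6×2.6 + 17.5×2.25 = 87.735 kPa.
Pore pressure: u = 9.81×(4.85 − 1.8) = 29.921 kPa.
Initial effective stress: σ'_0 = σ_v − u = 87.735 − 29.921 = 57.814 kPa.
Stress increase at mid-clay by the 2:1 spreading method:
Δσ = qBL/((B+z)(L+z)) = 285×2.6×5.2/((2.6+4.85)(5.2+4.85)) = 51.463 kPa
Final effective stress: σ'_f = 57.814 + 51.463 = 109.28 kPa.
σ'_f = 109.28 > σ'_p = 62.3 kPa, so the stress path crosses the preconsolidation pressure — recompression up to σ'_p, then virgin compression beyond:
S_c = H/(1+e₀)·[C_r·log₁₀(σ'_p/σ'_0) + C_c·log₁₀(σ'_f/σ'_p)]
    = 4.5/1.7 × [0.057×log₁₀(62.3/57.814) + 0.38×log₁₀(109.28/62.3)]
    = 2.6471 × [0.0018499 + 0.09274] = 0.2504 m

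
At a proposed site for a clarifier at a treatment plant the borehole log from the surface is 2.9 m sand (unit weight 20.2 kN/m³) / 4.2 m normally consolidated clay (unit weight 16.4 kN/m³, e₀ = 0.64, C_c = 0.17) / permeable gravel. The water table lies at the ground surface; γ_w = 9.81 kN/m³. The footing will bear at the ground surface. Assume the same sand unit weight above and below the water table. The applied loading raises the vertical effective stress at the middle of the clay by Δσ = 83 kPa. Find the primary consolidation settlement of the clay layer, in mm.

Mid-depth of clay below the ground surface: z = 2.9 + 4.2/2 = 5 m.
Total vertical stress at mid-clay: σ_v = 20.2×2.9 + 16.4×2.1 = 93.02 kPa.
Pore pressure: u = 9.81×(5 − 0) = 49.05 kPa.
Initial effective stress: σ'_0 = σ_v − u = 93.02 − 49.05 = 43.97 kPa.
Final effective stress: σ'_f = σ'_0 + Δσ = 43.97 + 83 = 126.97 kPa.
Normally consolidated clay, so the full stress increment lies on the virgin compression line:
S_c = C_c·H/(1+e₀)·log₁₀(σ'_f/σ'_0) = 0.17×4.2/(1+0.64)×log₁₀(126.97/43.97)
    = 0.43537 × 0.46054 = 0.2005 m

S_c ≈ 201 mm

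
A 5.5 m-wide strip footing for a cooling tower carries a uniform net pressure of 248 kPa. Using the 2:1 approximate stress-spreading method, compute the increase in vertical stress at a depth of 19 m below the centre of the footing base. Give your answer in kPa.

By the 2:1 method the load spreads at 1 horizontal : 2 vertical, so at depth z the loaded area has grown by z in each plan dimension:
Δσ = qB/(B+z) = 248×5.5/(5.5+19) = 55.673 kPa

Δσ_z ≈ 55.7 kPa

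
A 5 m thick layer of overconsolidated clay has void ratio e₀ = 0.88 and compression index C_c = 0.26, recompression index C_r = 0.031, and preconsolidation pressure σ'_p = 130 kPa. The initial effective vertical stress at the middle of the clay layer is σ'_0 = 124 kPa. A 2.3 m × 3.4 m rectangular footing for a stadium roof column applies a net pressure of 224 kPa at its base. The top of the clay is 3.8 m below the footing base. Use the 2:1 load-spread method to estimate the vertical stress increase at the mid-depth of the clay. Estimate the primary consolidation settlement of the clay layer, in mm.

Mid-depth of clay below the footing base: z = 3.8 + 5/2 = 6.3 m.
Stress increase at mid-clay by the 2:1 spreading method:
Δσ = qBL/((B+z)(L+z)) = 224×2.3×3.4/((2.3+6.3)(3.4+6.3)) = 20.998 kPa
Final effective stress: σ'_f = 124 + 20.998 = 145 kPa.
σ'_f = 145 > σ'_p = 130 kPa, so the stress path crosses the preconsolidation pressure — recompression up to σ'_p, then virgin compression beyond:
S_c = H/(1+e₀)·[C_r·log₁₀(σ'_p/σ'_0) + C_c·log₁₀(σ'_f/σ'_p)]
    = 5/1.88 × [0.031×log₁₀(130/124) + 0.26×log₁₀(145/130)]
    = 2.6596 × [0.00063617 + 0.01233] = 0.03448 m

S_c ≈ 34.5 mm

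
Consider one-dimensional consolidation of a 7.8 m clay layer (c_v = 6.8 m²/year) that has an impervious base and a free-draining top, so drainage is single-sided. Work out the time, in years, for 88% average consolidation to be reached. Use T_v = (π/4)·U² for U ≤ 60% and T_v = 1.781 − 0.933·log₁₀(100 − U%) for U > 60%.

t ≈ 6.93 years

Drainage path length: H_d = H = 7.8 m (single drainage).
U > 60%: T_v = 1.781 − 0.933·log₁₀(100 − 88) = 0.77412.
t = T_v·H_d²/c_v = 0.77412×7.8²/6.8 = 6.926 years.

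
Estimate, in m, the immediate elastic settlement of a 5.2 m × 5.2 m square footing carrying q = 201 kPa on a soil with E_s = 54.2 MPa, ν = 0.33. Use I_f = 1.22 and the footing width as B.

Immediate (elastic) settlement: S_e = q·B·(1−ν²)/E_s · I_f.
E_s = 54.2 MPa = 54200 kPa.
S_e = 201 × 5.2 × (1 − 0.33²) / 54200 × 1.22
    = 201 × 5.2 × 0.8911 / 54200 × 1.22
    = 0.02096 m

S_e ≈ 0.021 m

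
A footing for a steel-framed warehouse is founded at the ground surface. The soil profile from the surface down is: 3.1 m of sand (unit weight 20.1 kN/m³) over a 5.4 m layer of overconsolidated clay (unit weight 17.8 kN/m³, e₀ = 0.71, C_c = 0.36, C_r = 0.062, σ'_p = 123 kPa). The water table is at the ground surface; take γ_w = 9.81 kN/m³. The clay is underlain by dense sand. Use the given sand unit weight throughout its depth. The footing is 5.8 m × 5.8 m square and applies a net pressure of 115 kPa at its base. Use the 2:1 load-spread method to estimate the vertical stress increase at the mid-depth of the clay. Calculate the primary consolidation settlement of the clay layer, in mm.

Mid-depth of clay below the ground surface: z = 3.1 + 5.4/2 = 5.8 m.
Total vertical stress at mid-clay: σ_v = 20.1×3.1 + 17.8×2.7 = 110.37 kPa.
Pore pressure: u = 9.81×(5.8 − 0) = 56.898 kPa.
Initial effective stress: σ'_0 = σ_v − u = 110.37 − 56.898 = 53.472 kPa.
Stress increase at mid-clay by the 2:1 spreading method:
Δσ = qBL/((B+z)(L+z)) = 115×5.8×5.8/((5.8+5.8)(5.8+5.8)) = 28.75 kPa
Final effective stress: σ'_f = 53.472 + 28.75 = 82.222 kPa.
σ'_f = 82.222 ≤ σ'_p = 123 kPa, so the clay remains overconsolidated and only the recompression index applies:
S_c = C_r·H/(1+e₀)·log₁₀(σ'_f/σ'_0) = 0.062×5.4/1.71×log₁₀(82.222/53.472)
    = 0.19579 × 0.18686 = 0.03659 m

S_c ≈ 36.6 mm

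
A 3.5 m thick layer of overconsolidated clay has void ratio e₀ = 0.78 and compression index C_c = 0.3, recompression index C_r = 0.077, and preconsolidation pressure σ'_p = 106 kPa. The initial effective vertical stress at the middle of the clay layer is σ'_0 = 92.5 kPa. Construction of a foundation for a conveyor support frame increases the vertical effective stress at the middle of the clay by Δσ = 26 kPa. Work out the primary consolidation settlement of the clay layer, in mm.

Final effective stress: σ'_f = 92.5 + 26 = 118.5 kPa.
σ'_f = 118.5 > σ'_p = 106 kPa, so the stress path crosses the preconsolidation pressure — recompression up to σ'_p, then virgin compression beyond:
S_c = H/(1+e₀)·[C_r·log₁₀(σ'_p/σ'_0) + C_c·log₁₀(σ'_f/σ'_p)]
    = 3.5/1.78 × [0.077×log₁₀(106/92.5) + 0.3×log₁₀(118.5/106)]
    = 1.9663 × [0.0045556 + 0.014524] = 0.03752 m

S_c ≈ 37.5 mm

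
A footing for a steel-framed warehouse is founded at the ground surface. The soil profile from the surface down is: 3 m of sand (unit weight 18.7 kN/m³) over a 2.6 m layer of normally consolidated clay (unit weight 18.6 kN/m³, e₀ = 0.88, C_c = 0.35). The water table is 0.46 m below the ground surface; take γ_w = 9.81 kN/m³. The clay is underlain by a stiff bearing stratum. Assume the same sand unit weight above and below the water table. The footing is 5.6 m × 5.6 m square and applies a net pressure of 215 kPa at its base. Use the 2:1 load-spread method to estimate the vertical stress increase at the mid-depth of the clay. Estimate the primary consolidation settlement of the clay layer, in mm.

S_c ≈ 202 mm

Mid-depth of clay below the ground surface: z = 3 + 2.6/2 = 4.3 m.
Total vertical stress at mid-clay: σ_v = 18.7×3 + 18.6×1.3 = 80.28 kPa.
Pore pressure: u = 9.81×(4.3 − 0.46) = 37.67 kPa.
Initial effective stress: σ'_0 = σ_v − u = 80.28 − 37.67 = 42.61 kPa.
Stress increase at mid-clay by the 2:1 spreading method:
Δσ = qBL/((B+z)(L+z)) = 215×5.6×5.6/((5.6+4.3)(5.6+4.3)) = 68.793 kPa
Final effective stress: σ'_f = σ'_0 + Δσ = 42.61 + 68.793 = 111.4 kPa.
Normally consolidated clay, so the full stress increment lies on the virgin compression line:
S_c = C_c·H/(1+e₀)·log₁₀(σ'_f/σ'_0) = 0.35×2.6/(1+0.88)×log₁₀(111.4/42.61)
    = 0.48404 × 0.41737 = 0.202 m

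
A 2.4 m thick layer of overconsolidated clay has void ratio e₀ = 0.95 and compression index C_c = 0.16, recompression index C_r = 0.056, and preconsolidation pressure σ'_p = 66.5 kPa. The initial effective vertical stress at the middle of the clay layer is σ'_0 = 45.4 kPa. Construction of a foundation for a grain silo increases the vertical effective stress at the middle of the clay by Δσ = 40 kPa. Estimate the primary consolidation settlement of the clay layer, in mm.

S_c ≈ 32.8 mm

Final effective stress: σ'_f = 45.4 + 40 = 85.4 kPa.
σ'_f = 85.4 > σ'_p = 66.5 kPa, so the stress path crosses the preconsolidation pressure — recompression up to σ'_p, then virgin compression beyond:
S_c = H/(1+e₀)·[C_r·log₁₀(σ'_p/σ'_0) + C_c·log₁₀(σ'_f/σ'_p)]
    = 2.4/1.95 × [0.056×log₁₀(66.5/45.4) + 0.16×log₁₀(85.4/66.5)]
    = 1.2308 × [0.0092829 + 0.017382] = 0.03282 m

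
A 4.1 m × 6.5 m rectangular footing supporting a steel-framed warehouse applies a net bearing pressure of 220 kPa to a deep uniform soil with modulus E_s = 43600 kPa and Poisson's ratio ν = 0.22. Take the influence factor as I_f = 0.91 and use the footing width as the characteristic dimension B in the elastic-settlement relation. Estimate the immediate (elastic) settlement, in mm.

Immediate (elastic) settlement: S_e = q·B·(1−ν²)/E_s · I_f.
S_e = 220 × 4.1 × (1 − 0.22²) / 43600 × 0.91
    = 220 × 4.1 × 0.9516 / 43600 × 0.91
    = 0.01791 m = 17.91 mm

S_e ≈ 17.9 mm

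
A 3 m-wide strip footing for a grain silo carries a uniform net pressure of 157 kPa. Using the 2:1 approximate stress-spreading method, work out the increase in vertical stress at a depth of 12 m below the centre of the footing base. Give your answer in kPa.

Δσ_z ≈ 31.4 kPa

By the 2:1 method the load spreads at 1 horizontal : 2 vertical, so at depth z the loaded area has grown by z in each plan dimension:
Δσ = qB/(B+z) = 157×3/(3+12) = 31.4 kPa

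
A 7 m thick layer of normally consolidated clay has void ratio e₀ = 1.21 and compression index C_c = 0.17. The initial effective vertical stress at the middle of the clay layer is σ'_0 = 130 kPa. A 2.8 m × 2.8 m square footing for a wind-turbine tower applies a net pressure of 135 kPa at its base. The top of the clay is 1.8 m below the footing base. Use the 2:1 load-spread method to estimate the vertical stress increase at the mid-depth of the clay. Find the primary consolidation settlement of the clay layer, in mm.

Mid-depth of clay below the footing base: z = 1.8 + 7/2 = 5.3 m.
Stress increase at mid-clay by the 2:1 spreading method:
Δσ = qBL/((B+z)(L+z)) = 135×2.8×2.8/((2.8+5.3)(2.8+5.3)) = 16.132 kPa
Final effective stress: σ'_f = σ'_0 + Δσ = 130 + 16.132 = 146.13 kPa.
Normally consolidated clay, so the full stress increment lies on the virgin compression line:
S_c = C_c·H/(1+e₀)·log₁₀(σ'_f/σ'_0) = 0.17×7/(1+1.21)×log₁₀(146.13/130)
    = 0.53846 × 0.050796 = 0.02735 m

S_c ≈ 27.4 mm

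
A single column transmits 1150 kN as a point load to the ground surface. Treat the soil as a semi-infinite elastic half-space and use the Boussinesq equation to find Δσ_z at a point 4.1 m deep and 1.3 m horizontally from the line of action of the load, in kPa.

Δσ_z ≈ 25.7 kPa

Boussinesq vertical stress below a point load on an elastic half-space:
Δσ_z = 3P/(2πz²) · [1 + (r/z)²]^(−5/2)
r/z = 1.3/4.1 = 0.31707; [1+(r/z)²]^(−5/2) = 0.78703.
Δσ_z = 3×1150/(2π×4.1²) × 0.78703 = 32.664 × 0.78703 = 25.71 kPa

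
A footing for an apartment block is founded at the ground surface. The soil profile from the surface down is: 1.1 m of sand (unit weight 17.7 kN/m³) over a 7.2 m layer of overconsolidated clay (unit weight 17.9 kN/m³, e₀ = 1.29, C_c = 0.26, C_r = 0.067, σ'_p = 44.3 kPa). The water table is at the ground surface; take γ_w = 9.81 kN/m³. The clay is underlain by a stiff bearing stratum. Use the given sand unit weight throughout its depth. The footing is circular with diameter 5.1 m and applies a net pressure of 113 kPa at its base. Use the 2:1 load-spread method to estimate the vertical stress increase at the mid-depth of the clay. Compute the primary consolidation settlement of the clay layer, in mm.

Mid-depth of clay below the ground surface: z = 1.1 + 7.2/2 = 4.7 m.
Total vertical stress at mid-clay: σ_v = 17.7×1.1 + 17.9×3.6 = 83.91 kPa.
Pore pressure: u = 9.81×(4.7 − 0) = 46.107 kPa.
Initial effective stress: σ'_0 = σ_v − u = 83.91 − 46.107 = 37.803 kPa.
Stress increase at mid-clay by the 2:1 spreading method:
Δσ ≈ qD²/(D+z)² = 113×5.1²/(5.1+4.7)² = 30.603 kPa
Final effective stress: σ'_f = 37.803 + 30.603 = 68.406 kPa.
σ'_f = 68.406 > σ'_p = 44.3 kPa, so the stress path crosses the preconsolidation pressure — recompression up to σ'_p, then virgin compression beyond:
S_c = H/(1+e₀)·[C_r·log₁₀(σ'_p/σ'_0) + C_c·log₁₀(σ'_f/σ'_p)]
    = 7.2/2.29 × [0.067×log₁₀(44.3/37.803) + 0.26×log₁₀(68.406/44.3)]
    = 3.1441 × [0.0046148 + 0.04906] = 0.1688 m

S_c ≈ 169 mm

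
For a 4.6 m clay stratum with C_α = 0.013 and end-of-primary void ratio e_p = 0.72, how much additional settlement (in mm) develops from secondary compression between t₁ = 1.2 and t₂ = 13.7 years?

Secondary compression: S_s = C_α·H/(1+e_p)·log₁₀(t₂/t₁)
S_s = 0.013×4.6/(1+0.72)×log₁₀(13.7/1.2)
    = 0.03477 × 1.058 = 0.03677 m

S_s ≈ 36.8 mm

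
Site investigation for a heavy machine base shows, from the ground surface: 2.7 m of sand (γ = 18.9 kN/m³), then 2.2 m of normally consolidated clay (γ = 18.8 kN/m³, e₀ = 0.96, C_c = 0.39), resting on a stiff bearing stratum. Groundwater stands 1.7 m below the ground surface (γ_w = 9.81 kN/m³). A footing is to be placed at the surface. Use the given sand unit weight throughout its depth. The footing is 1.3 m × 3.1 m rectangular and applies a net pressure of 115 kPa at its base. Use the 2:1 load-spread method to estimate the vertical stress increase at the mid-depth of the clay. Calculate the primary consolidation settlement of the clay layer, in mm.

S_c ≈ 43.6 mm

Mid-depth of clay below the ground surface: z = 2.7 + 2.2/2 = 3.8 m.
Total vertical stress at mid-clay: σ_v = 18.9×2.7 + 18.8×1.1 = 71.71 kPa.
Pore pressure: u = 9.81×(3.8 − 1.7) = 20.601 kPa.
Initial effective stress: σ'_0 = σ_v − u = 71.71 − 20.601 = 51.109 kPa.
Stress increase at mid-clay by the 2:1 spreading method:
Δσ = qBL/((B+z)(L+z)) = 115×1.3×3.1/((1.3+3.8)(3.1+3.8)) = 13.17 kPa
Final effective stress: σ'_f = σ'_0 + Δσ = 51.109 + 13.17 = 64.279 kPa.
Normally consolidated clay, so the full stress increment lies on the virgin compression line:
S_c = C_c·H/(1+e₀)·log₁₀(σ'_f/σ'_0) = 0.39×2.2/(1+0.96)×log₁₀(64.279/51.109)
    = 0.43776 × 0.099572 = 0.04359 m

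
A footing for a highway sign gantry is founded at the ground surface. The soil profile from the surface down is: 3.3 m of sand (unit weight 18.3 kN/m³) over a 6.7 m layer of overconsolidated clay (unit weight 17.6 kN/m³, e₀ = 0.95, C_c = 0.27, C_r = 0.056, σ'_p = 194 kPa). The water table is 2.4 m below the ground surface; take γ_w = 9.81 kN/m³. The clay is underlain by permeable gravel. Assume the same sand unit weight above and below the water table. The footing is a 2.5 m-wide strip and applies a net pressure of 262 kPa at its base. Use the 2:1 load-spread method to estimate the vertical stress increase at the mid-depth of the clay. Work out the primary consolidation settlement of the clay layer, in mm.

S_c ≈ 54.6 mm

Mid-depth of clay below the ground surface: z = 3.3 + 6.7/2 = 6.65 m.
Total vertical stress at mid-clay: σ_v = 18.3×3.3 + 17.6×3.35 = 119.35 kPa.
Pore pressure: u = 9.81×(6.65 − 2.4) = 41.693 kPa.
Initial effective stress: σ'_0 = σ_v − u = 119.35 − 41.693 = 77.657 kPa.
Stress increase at mid-clay by the 2:1 spreading method:
Δσ = qB/(B+z) = 262×2.5/(2.5+6.65) = 71.585 kPa
Final effective stress: σ'_f = 77.657 + 71.585 = 149.24 kPa.
σ'_f = 149.24 ≤ σ'_p = 194 kPa, so the clay remains overconsolidated and only the recompression index applies:
S_c = C_r·H/(1+e₀)·log₁₀(σ'_f/σ'_0) = 0.056×6.7/1.95×log₁₀(149.24/77.657)
    = 0.19241 × 0.2837 = 0.05459 m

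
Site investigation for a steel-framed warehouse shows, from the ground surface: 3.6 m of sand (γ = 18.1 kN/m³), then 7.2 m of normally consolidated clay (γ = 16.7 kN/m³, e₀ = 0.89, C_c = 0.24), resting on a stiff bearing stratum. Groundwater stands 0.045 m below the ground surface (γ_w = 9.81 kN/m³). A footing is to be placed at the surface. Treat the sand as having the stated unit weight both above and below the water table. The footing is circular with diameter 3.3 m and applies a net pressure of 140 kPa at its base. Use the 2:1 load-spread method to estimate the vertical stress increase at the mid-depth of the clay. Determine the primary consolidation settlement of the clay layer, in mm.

S_c ≈ 88.9 mm

Mid-depth of clay below the ground surface: z = 3.6 + 7.2/2 = 7.2 m.
Total vertical stress at mid-clay: σ_v = 18.1×3.6 + 16.7×3.6 = 125.28 kPa.
Pore pressure: u = 9.81×(7.2 − 0.045) = 70.191 kPa.
Initial effective stress: σ'_0 = σ_v − u = 125.28 − 70.191 = 55.089 kPa.
Stress increase at mid-clay by the 2:1 spreading method:
Δσ ≈ qD²/(D+z)² = 140×3.3²/(3.3+7.2)² = 13.829 kPa
Final effective stress: σ'_f = σ'_0 + Δσ = 55.089 + 13.829 = 68.918 kPa.
Normally consolidated clay, so the full stress increment lies on the virgin compression line:
S_c = C_c·H/(1+e₀)·log₁₀(σ'_f/σ'_0) = 0.24×7.2/(1+0.89)×log₁₀(68.918/55.089)
    = 0.91429 × 0.097268 = 0.08893 m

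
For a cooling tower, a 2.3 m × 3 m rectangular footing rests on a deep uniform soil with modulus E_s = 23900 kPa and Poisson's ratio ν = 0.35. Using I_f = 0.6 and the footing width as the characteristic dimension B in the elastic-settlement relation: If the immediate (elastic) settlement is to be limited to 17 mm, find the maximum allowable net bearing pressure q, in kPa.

q ≈ 336 kPa

S_e = q·B·(1−ν²)/E_s · I_f  ⇒  q = S_e·E_s / (B·(1−ν²)·I_f).
q = 0.017 × 23900 / (2.3 × 0.8775 × 0.6) = 335.5 kPa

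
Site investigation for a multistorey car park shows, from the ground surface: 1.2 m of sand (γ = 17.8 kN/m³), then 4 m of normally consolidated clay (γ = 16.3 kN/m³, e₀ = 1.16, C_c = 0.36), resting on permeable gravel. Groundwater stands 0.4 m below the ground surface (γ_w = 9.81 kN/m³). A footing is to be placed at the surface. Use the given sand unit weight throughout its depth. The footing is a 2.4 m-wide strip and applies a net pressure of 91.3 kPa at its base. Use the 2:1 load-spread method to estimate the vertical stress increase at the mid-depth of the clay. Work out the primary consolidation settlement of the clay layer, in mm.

Mid-depth of clay below the ground surface: z = 1.2 + 4/2 = 3.2 m.
Total vertical stress at mid-clay: σ_v = 17.8×1.2 + 16.3×2 = 53.96 kPa.
Pore pressure: u = 9.81×(3.2 − 0.4) = 27.468 kPa.
Initial effective stress: σ'_0 = σ_v − u = 53.96 − 27.468 = 26.492 kPa.
Stress increase at mid-clay by the 2:1 spreading method:
Δσ = qB/(B+z) = 91.3×2.4/(2.4+3.2) = 39.129 kPa
Final effective stress: σ'_f = σ'_0 + Δσ = 26.492 + 39.129 = 65.621 kPa.
Normally consolidated clay, so the full stress increment lies on the virgin compression line:
S_c = C_c·H/(1+e₀)·log₁₀(σ'_f/σ'_0) = 0.36×4/(1+1.16)×log₁₀(65.621/26.492)
    = 0.66667 × 0.39393 = 0.2626 m

S_c ≈ 263 mm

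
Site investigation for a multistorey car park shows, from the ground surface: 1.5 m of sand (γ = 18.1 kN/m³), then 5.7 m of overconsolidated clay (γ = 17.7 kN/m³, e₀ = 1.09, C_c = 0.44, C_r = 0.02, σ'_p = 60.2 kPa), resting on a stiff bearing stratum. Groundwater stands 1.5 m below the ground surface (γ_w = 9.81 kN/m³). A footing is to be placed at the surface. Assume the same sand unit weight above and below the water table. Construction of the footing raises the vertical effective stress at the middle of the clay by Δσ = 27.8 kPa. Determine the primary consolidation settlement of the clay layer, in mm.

S_c ≈ 136 mm

Mid-depth of clay below the ground surface: z = 1.5 + 5.7/2 = 4.35 m.
Total vertical stress at mid-clay: σ_v = 18.1×1.5 + 17.7×2.85 = 77.595 kPa.
Pore pressure: u = 9.81×(4.35 − 1.5) = 27.959 kPa.
Initial effective stress: σ'_0 = σ_v − u = 77.595 − 27.959 = 49.636 kPa.
Final effective stress: σ'_f = 49.636 + 27.8 = 77.436 kPa.
σ'_f = 77.436 > σ'_p = 60.2 kPa, so the stress path crosses the preconsolidation pressure — recompression up to σ'_p, then virgin compression beyond:
S_c = H/(1+e₀)·[C_r·log₁₀(σ'_p/σ'_0) + C_c·log₁₀(σ'_f/σ'_p)]
    = 5.7/2.09 × [0.02×log₁₀(60.2/49.636) + 0.44×log₁₀(77.436/60.2)]
    = 2.7273 × [0.001676 + 0.048112] = 0.1358 m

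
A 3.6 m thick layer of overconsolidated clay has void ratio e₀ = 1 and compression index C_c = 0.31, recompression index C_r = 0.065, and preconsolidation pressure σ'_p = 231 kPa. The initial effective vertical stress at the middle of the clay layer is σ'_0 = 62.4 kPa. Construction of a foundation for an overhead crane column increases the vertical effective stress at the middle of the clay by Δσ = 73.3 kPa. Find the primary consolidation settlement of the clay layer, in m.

Final effective stress: σ'_f = 62.4 + 73.3 = 135.7 kPa.
σ'_f = 135.7 ≤ σ'_p = 231 kPa, so the clay remains overconsolidated and only the recompression index applies:
S_c = C_r·H/(1+e₀)·log₁₀(σ'_f/σ'_0) = 0.065×3.6/2×log₁₀(135.7/62.4)
    = 0.117 × 0.3374 = 0.03948 m

S_c ≈ 0.0395 m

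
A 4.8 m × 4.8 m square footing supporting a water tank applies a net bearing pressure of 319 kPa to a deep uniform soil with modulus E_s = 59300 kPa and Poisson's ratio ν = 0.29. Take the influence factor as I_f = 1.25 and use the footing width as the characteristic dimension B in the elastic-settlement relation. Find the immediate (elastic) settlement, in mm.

Immediate (elastic) settlement: S_e = q·B·(1−ν²)/E_s · I_f.
S_e = 319 × 4.8 × (1 − 0.29²) / 59300 × 1.25
    = 319 × 4.8 × 0.9159 / 59300 × 1.25
    = 0.02956 m = 29.56 mm

S_e ≈ 29.6 mm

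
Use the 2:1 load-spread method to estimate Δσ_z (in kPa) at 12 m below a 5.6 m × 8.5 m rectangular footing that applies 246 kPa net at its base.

By the 2:1 method the load spreads at 1 horizontal : 2 vertical, so at depth z the loaded area has grown by z in each plan dimension:
Δσ = qBL/((B+z)(L+z)) = 246×5.6×8.5/((5.6+12)(8.5+12)) = 32.455 kPa

Δσ_z ≈ 32.5 kPa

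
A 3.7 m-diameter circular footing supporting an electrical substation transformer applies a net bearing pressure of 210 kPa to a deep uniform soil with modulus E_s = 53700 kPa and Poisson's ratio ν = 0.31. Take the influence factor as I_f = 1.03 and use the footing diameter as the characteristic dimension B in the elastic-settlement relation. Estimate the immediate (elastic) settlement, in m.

S_e ≈ 0.0135 m

Immediate (elastic) settlement: S_e = q·B·(1−ν²)/E_s · I_f.
S_e = 210 × 3.7 × (1 − 0.31²) / 53700 × 1.03
    = 210 × 3.7 × 0.9039 / 53700 × 1.03
    = 0.01347 m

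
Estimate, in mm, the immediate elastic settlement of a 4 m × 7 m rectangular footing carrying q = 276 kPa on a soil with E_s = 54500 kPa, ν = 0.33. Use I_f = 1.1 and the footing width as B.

S_e ≈ 19.9 mm

Immediate (elastic) settlement: S_e = q·B·(1−ν²)/E_s · I_f.
S_e = 276 × 4 × (1 − 0.33²) / 54500 × 1.1
    = 276 × 4 × 0.8911 / 54500 × 1.1
    = 0.01986 m = 19.86 mm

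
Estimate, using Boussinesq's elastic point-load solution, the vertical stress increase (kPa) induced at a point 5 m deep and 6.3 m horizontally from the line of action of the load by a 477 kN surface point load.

Δσ_z ≈ 0.846 kPa

Boussinesq vertical stress below a point load on an elastic half-space:
Δσ_z = 3P/(2πz²) · [1 + (r/z)²]^(−5/2)
r/z = 6.3/5 = 1.26; [1+(r/z)²]^(−5/2) = 0.092845.
Δσ_z = 3×477/(2π×5²) × 0.092845 = 9.11 × 0.092845 = 0.8458 kPa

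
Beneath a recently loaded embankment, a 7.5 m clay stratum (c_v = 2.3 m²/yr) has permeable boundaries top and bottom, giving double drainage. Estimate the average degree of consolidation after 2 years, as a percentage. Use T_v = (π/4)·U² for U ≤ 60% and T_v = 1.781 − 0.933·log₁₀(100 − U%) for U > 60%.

Drainage path length: H_d = H/2 = 3.75 m (double drainage).
T_v = c_v·t/H_d² = 2.3×2/3.75² = 0.32711.
T_v = 0.32711 corresponds to the U > 60% branch:
U = 1 − 10^((1.781 − T_v)/0.933)/100 = 0.6383

U ≈ 63.8 %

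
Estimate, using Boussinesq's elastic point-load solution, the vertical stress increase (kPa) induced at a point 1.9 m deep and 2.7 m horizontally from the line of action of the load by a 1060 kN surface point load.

Boussinesq vertical stress below a point load on an elastic half-space:
Δσ_z = 3P/(2πz²) · [1 + (r/z)²]^(−5/2)
r/z = 2.7/1.9 = 1.4211; [1+(r/z)²]^(−5/2) = 0.063125.
Δσ_z = 3×1060/(2π×1.9²) × 0.063125 = 140.2 × 0.063125 = 8.85 kPa

Δσ_z ≈ 8.85 kPa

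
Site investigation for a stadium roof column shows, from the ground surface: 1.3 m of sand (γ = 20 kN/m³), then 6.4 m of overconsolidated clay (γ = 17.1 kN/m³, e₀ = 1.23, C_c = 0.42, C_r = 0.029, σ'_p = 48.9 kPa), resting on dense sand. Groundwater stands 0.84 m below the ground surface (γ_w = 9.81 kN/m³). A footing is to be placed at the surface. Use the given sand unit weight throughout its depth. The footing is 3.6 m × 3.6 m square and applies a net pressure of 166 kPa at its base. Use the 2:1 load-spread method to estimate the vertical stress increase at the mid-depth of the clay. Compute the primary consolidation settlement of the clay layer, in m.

S_c ≈ 0.245 m

Mid-depth of clay below the ground surface: z = 1.3 + 6.4/2 = 4.5 m.
Total vertical stress at mid-clay: σ_v = 20×1.3 + 17.1×3.2 = 80.72 kPa.
Pore pressure: u = 9.81×(4.5 − 0.84) = 35.905 kPa.
Initial effective stress: σ'_0 = σ_v − u = 80.72 − 35.905 = 44.815 kPa.
Stress increase at mid-clay by the 2:1 spreading method:
Δσ = qBL/((B+z)(L+z)) = 166×3.6×3.6/((3.6+4.5)(3.6+4.5)) = 32.79 kPa
Final effective stress: σ'_f = 44.815 + 32.79 = 77.605 kPa.
σ'_f = 77.605 > σ'_p = 48.9 kPa, so the stress path crosses the preconsolidation pressure — recompression up to σ'_p, then virgin compression beyond:
S_c = H/(1+e₀)·[C_r·log₁₀(σ'_p/σ'_0) + C_c·log₁₀(σ'_f/σ'_p)]
    = 6.4/2.23 × [0.029×log₁₀(48.9/44.815) + 0.42×log₁₀(77.605/48.9)]
    = 2.87 × [0.0010987 + 0.084244] = 0.2449 m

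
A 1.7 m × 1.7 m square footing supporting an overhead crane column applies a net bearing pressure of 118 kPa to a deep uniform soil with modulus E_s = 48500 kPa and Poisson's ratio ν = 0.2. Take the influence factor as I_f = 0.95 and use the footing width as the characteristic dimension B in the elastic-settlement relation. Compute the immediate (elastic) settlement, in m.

S_e ≈ 0.00377 m

Immediate (elastic) settlement: S_e = q·B·(1−ν²)/E_s · I_f.
S_e = 118 × 1.7 × (1 − 0.2²) / 48500 × 0.95
    = 118 × 1.7 × 0.96 / 48500 × 0.95
    = 0.003772 m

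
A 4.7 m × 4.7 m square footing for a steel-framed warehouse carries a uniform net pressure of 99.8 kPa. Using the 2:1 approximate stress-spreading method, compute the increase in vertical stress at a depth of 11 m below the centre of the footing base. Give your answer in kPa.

Δσ_z ≈ 8.94 kPa

By the 2:1 method the load spreads at 1 horizontal : 2 vertical, so at depth z the loaded area has grown by z in each plan dimension:
Δσ = qBL/((B+z)(L+z)) = 99.8×4.7×4.7/((4.7+11)(4.7+11)) = 8.9439 kPa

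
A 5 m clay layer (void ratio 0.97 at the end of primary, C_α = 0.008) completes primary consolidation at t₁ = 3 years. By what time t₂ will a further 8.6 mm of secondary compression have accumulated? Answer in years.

t₂ ≈ 7.96 years

S_s = C_α·H/(1+e_p)·log₁₀(t₂/t₁) ⇒ log₁₀(t₂/t₁) = S_s·(1+e_p)/(C_α·H).
log₁₀(t₂/t₁) = 0.0086 × (1+0.97) / (0.008×5) = 0.4235
t₂ = t₁ × 10^0.4235 = 3 × 2.652 = 7.956 years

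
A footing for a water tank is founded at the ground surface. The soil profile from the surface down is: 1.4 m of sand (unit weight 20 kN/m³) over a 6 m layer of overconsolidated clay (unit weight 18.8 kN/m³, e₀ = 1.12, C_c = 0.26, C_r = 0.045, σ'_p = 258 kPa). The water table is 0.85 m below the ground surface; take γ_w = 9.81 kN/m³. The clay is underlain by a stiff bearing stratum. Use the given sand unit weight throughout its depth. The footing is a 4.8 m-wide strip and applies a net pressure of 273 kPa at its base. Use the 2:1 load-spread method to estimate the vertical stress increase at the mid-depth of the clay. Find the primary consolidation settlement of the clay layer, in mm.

Mid-depth of clay below the ground surface: z = 1.4 + 6/2 = 4.4 m.
Total vertical stress at mid-clay: σ_v = 20×1.4 + 18.8×3 = 84.4 kPa.
Pore pressure: u = 9.81×(4.4 − 0.85) = 34.825 kPa.
Initial effective stress: σ'_0 = σ_v − u = 84.4 − 34.825 = 49.575 kPa.
Stress increase at mid-clay by the 2:1 spreading method:
Δσ = qB/(B+z) = 273×4.8/(4.8+4.4) = 142.43 kPa
Final effective stress: σ'_f = 49.575 + 142.43 = 192 kPa.
σ'_f = 192 ≤ σ'_p = 258 kPa, so the clay remains overconsolidated and only the recompression index applies:
S_c = C_r·H/(1+e₀)·log₁₀(σ'_f/σ'_0) = 0.045×6/2.12×log₁₀(192/49.575)
    = 0.12736 × 0.58804 = 0.07489 m

S_c ≈ 74.9 mm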